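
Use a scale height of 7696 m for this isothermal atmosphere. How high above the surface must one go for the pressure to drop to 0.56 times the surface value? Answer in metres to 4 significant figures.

Set P/P₀ = exp(−z/H) = 0.56, so z = −H ln(0.56).
−ln(0.56) = 0.57982; z = 7696.0 × 0.57982 = 4462.3 m.

z ≈ 4462 m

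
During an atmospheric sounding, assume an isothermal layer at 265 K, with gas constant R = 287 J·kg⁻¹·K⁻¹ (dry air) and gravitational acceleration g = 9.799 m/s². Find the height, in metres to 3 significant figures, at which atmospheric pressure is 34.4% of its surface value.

Scale height: H = RT/g = 287 × 265 / 9.799 = 7761.5 m.
Set P/P₀ = exp(−z/H) = 0.344, so z = −H ln(0.344).
−ln(0.344) = 1.0671; z = 7761.5 × 1.0671 = 8282.3 m.

z ≈ 8280 m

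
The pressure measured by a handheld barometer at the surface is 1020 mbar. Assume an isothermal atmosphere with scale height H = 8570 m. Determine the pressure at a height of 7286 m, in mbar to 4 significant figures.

Barometric formula: P = P₀ exp(−z/H).
z/H = 7286.0/8570.0 = 0.85018; exp(−0.85018) = 0.42734.
P = 1020 × 0.42734 = 435.89 mbar.

P ≈ 435.9 mbar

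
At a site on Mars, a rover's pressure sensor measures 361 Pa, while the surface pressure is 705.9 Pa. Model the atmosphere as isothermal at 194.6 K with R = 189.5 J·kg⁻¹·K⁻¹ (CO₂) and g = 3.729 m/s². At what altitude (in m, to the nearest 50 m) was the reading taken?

Scale height: H = RT/g = 189.5 × 194.6 / 3.729 = 9889.2 m.
Invert the barometric formula: z = H ln(P₀/P).
P₀/P = 705.9/361 = 1.9554; ln(1.9554) = 0.67059.
z = 9889.2 × 0.67059 = 6631.6 m.

z ≈ 6650 m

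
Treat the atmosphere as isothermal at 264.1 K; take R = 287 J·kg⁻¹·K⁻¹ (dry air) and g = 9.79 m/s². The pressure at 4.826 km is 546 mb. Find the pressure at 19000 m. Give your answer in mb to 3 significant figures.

Scale height: H = RT/g = 287 × 264.1 / 9.79 = 7742.3 m.
Between two levels, P₂ = P₁ exp(−Δz/H) with Δz = z₂ − z₁.
Δz = 19000 − 4826.0 = 14174 m; Δz/H = 14174/7742.3 = 1.8307.
P₂ = 546 × exp(−1.8307) = 546 × 0.16030 = 87.524 mb.

P ≈ 87.5 mb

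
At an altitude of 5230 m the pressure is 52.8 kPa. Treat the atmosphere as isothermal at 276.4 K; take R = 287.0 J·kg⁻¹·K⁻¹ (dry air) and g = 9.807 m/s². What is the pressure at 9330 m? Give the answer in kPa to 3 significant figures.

Scale height: H = RT/g = 287.0 × 276.4 / 9.807 = 8088.8 m.
Between two levels, P₂ = P₁ exp(−Δz/H) with Δz = z₂ − z₁.
Δz = 9330.0 − 5230.0 = 4100.0 m; Δz/H = 4100.0/8088.8 = 0.50687.
P₂ = 52.8 × exp(−0.50687) = 52.8 × 0.60238 = 31.806 kPa.

P ≈ 31.8 kPa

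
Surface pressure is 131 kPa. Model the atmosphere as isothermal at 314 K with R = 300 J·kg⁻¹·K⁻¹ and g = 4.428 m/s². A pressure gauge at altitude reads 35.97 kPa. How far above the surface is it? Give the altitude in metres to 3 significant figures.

z ≈ 27500 m

Scale height: H = RT/g = 300 × 314 / 4.428 = 21274 m.
Invert the barometric formula: z = H ln(P₀/P).
P₀/P = 131/35.97 = 3.6419; ln(3.6419) = 1.2925.
z = 21274 × 1.2925 = 27497 m.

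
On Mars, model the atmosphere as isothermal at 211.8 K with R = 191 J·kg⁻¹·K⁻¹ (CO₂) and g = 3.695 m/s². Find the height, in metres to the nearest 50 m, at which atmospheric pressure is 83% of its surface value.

Scale height: H = RT/g = 191 × 211.8 / 3.695 = 10948 m.
Set P/P₀ = exp(−z/H) = 0.83, so z = −H ln(0.83).
−ln(0.83) = 0.18633; z = 10948 × 0.18633 = 2039.9 m.

z ≈ 2050 m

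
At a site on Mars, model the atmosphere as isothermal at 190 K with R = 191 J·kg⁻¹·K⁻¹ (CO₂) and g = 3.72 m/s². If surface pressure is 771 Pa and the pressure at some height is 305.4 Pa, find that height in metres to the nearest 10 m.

Scale height: H = RT/g = 191 × 190 / 3.72 = 9755.4 m.
Invert the barometric formula: z = H ln(P₀/P).
P₀/P = 771/305.4 = 2.5246; ln(2.5246) = 0.92608.
z = 9755.4 × 0.92608 = 9034.3 m.

z ≈ 9030 m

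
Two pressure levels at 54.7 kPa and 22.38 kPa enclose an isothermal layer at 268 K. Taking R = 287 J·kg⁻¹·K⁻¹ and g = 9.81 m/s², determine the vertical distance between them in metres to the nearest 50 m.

Hypsometric equation: Δz = (R T̄/g) ln(P₁/P₂).
R T̄/g = 287 × 268 / 9.81 = 7840.6 m.
ln(54.7/22.38) = ln(2.4441) = 0.89368.
Δz = 7840.6 × 0.89368 = 7007.0 m.

Δz ≈ 7000 m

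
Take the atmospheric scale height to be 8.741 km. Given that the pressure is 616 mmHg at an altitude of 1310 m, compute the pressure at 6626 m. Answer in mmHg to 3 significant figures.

Between two levels, P₂ = P₁ exp(−Δz/H) with Δz = z₂ − z₁.
Δz = 6626.0 − 1310.0 = 5316.0 m; Δz/H = 5316.0/8741.0 = 0.60817.
P₂ = 616 × exp(−0.60817) = 616 × 0.54435 = 335.32 mmHg.

P ≈ 335 mmHg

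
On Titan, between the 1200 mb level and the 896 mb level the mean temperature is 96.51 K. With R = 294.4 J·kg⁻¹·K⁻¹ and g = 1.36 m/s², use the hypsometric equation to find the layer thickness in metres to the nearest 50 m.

Hypsometric equation: Δz = (R T̄/g) ln(P₁/P₂).
R T̄/g = 294.4 × 96.51 / 1.36 = 20892 m.
ln(1200/896) = ln(1.3393) = 0.29215.
Δz = 20892 × 0.29215 = 6103.6 m.

Δz ≈ 6100 m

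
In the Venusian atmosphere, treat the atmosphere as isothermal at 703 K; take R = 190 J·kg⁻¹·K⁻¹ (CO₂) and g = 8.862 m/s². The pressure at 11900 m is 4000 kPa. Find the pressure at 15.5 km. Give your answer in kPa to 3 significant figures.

Scale height: H = RT/g = 190 × 703 / 8.862 = 15072 m.
Between two levels, P₂ = P₁ exp(−Δz/H) with Δz = z₂ − z₁.
Δz = 15500 − 11900 = 3600.0 m; Δz/H = 3600.0/15072 = 0.23885.
P₂ = 4000 × exp(−0.23885) = 4000 × 0.78753 = 3150.1 kPa.

P ≈ 3150 kPa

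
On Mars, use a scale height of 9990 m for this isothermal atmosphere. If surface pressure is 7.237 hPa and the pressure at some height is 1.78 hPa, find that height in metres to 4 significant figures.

Invert the barometric formula: z = H ln(P₀/P).
P₀/P = 7.237/1.78 = 4.0657; ln(4.0657) = 1.4026.
z = 9990.0 × 1.4026 = 14012 m.

z ≈ 14010 m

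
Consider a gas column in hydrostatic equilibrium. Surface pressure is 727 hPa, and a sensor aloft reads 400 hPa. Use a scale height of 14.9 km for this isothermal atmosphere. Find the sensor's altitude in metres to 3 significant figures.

z ≈ 8900 m

Invert the barometric formula: z = H ln(P₀/P).
P₀/P = 727/400 = 1.8175; ln(1.8175) = 0.59746.
z = 14900 × 0.59746 = 8902.2 m.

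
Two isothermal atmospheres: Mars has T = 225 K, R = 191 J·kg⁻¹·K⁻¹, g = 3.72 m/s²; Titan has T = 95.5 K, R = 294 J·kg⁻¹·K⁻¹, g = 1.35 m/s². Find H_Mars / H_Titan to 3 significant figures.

H = RT/g for each body.
H_Mars = 191 × 225 / 3.72 = 11552 m.
H_Titan = 294 × 95.5 / 1.35 = 20798 m.
H_Mars/H_Titan = 11552/20798 = 0.55544.

H_Mars/H_Titan ≈ 0.555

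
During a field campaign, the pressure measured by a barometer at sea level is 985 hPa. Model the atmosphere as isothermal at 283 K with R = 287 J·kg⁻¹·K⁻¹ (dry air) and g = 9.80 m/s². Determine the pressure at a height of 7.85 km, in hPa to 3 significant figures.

P ≈ 382 hPa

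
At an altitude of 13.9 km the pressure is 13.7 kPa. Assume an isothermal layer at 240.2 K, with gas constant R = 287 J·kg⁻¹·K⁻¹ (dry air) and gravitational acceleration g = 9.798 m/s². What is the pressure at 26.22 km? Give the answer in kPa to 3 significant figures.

Scale height: H = RT/g = 287 × 240.2 / 9.798 = 7035.9 m.
Between two levels, P₂ = P₁ exp(−Δz/H) with Δz = z₂ − z₁.
Δz = 26220 − 13900 = 12320 m; Δz/H = 12320/7035.9 = 1.7510.
P₂ = 13.7 × exp(−1.7510) = 13.7 × 0.17360 = 2.3783 kPa.

P ≈ 2.38 kPa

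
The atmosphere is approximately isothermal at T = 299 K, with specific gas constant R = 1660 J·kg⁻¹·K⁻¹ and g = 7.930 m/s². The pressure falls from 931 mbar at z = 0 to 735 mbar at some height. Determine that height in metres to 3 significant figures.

Scale height: H = RT/g = 1660 × 299 / 7.930 = 62590 m.
Invert the barometric formula: z = H ln(P₀/P).
P₀/P = 931/735 = 1.2667; ln(1.2667) = 0.23642.
z = 62590 × 0.23642 = 14798 m.

z ≈ 14800 m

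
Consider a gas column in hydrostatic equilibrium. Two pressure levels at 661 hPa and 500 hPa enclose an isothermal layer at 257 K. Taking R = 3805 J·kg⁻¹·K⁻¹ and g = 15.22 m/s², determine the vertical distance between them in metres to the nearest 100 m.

Δz ≈ 17900 m

Hypsometric equation: Δz = (R T̄/g) ln(P₁/P₂).
R T̄/g = 3805 × 257 / 15.22 = 64250 m.
ln(661/500) = ln(1.3220) = 0.27915.
Δz = 64250 × 0.27915 = 17935 m.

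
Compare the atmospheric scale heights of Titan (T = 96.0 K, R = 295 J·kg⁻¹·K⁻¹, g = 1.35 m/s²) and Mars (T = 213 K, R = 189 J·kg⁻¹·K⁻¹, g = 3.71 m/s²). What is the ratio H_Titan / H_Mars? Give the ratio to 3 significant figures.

H = RT/g for each body.
H_Titan = 295 × 96.0 / 1.35 = 20978 m.
H_Mars = 189 × 213 / 3.71 = 10851 m.
H_Titan/H_Mars = 20978/10851 = 1.9333.

H_Titan/H_Mars ≈ 1.93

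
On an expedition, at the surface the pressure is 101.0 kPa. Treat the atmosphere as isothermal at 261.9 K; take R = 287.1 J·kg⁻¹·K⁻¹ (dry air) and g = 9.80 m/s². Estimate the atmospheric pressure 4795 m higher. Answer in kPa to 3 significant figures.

P ≈ 54.1 kPa

Scale height: H = RT/g = 287.1 × 261.9 / 9.80 = 7672.6 m.
Barometric formula: P = P₀ exp(−z/H).
z/H = 4795.0/7672.6 = 0.62495; exp(−0.62495) = 0.53529.
P = 101.0 × 0.53529 = 54.064 kPa.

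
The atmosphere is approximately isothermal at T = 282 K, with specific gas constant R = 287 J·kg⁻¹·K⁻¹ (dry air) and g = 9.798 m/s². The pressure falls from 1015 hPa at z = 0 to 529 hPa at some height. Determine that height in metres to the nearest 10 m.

Scale height: H = RT/g = 287 × 282 / 9.798 = 8260.3 m.
Invert the barometric formula: z = H ln(P₀/P).
P₀/P = 1015/529 = 1.9187; ln(1.9187) = 0.65165.
z = 8260.3 × 0.65165 = 5382.8 m.

z ≈ 5380 m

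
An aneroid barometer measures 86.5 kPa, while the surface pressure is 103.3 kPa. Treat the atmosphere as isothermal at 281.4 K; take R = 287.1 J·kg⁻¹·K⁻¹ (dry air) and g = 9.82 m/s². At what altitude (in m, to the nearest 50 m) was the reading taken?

Scale height: H = RT/g = 287.1 × 281.4 / 9.82 = 8227.1 m.
Invert the barometric formula: z = H ln(P₀/P).
P₀/P = 103.3/86.5 = 1.1942; ln(1.1942) = 0.17748.
z = 8227.1 × 0.17748 = 1460.1 m.

z ≈ 1450 m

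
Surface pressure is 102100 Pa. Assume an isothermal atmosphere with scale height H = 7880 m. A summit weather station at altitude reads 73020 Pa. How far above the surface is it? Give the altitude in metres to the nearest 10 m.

z ≈ 2640 m

Invert the barometric formula: z = H ln(P₀/P).
P₀/P = 102100/73020 = 1.3982; ln(1.3982) = 0.33519.
z = 7880.0 × 0.33519 = 2641.3 m.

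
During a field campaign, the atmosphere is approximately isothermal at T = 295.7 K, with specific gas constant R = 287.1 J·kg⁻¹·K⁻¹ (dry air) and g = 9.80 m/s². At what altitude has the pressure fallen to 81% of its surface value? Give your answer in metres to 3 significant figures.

z ≈ 1830 m

Scale height: H = RT/g = 287.1 × 295.7 / 9.80 = 8662.8 m.
Set P/P₀ = exp(−z/H) = 0.81, so z = −H ln(0.81).
−ln(0.81) = 0.21072; z = 8662.8 × 0.21072 = 1825.4 m.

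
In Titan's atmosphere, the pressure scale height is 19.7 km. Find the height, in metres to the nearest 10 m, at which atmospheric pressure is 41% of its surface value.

z ≈ 17560 m

Set P/P₀ = exp(−z/H) = 0.41, so z = −H ln(0.41).
−ln(0.41) = 0.89160; z = 19700 × 0.89160 = 17565 m.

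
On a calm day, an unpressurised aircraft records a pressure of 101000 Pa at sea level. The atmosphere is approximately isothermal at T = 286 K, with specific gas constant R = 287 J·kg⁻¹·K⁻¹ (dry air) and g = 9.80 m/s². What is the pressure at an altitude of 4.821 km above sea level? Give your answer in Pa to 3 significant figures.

Scale height: H = RT/g = 287 × 286 / 9.80 = 8375.7 m.
Barometric formula: P = P₀ exp(−z/H).
z/H = 4821.0/8375.7 = 0.57559; exp(−0.57559) = 0.56237.
P = 101000 × 0.56237 = 56799 Pa.

P ≈ 56800 Pa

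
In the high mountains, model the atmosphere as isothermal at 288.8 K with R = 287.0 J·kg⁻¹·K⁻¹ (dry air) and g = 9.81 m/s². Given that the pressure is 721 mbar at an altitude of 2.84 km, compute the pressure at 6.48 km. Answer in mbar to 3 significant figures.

Scale height: H = RT/g = 287.0 × 288.8 / 9.81 = 8449.1 m.
Between two levels, P₂ = P₁ exp(−Δz/H) with Δz = z₂ − z₁.
Δz = 6480.0 − 2840.0 = 3640.0 m; Δz/H = 3640.0/8449.1 = 0.43082.
P₂ = 721 × exp(−0.43082) = 721 × 0.64998 = 468.64 mbar.

P ≈ 469 mbar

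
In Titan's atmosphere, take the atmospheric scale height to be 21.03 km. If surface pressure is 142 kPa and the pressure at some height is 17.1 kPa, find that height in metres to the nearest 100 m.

Invert the barometric formula: z = H ln(P₀/P).
P₀/P = 142/17.1 = 8.3041; ln(8.3041) = 2.1167.
z = 21030 × 2.1167 = 44514 m.

z ≈ 44500 m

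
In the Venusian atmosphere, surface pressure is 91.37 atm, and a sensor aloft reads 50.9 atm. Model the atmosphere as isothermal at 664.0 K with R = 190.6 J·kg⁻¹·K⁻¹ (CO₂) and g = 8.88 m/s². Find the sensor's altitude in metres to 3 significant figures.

z ≈ 8340 m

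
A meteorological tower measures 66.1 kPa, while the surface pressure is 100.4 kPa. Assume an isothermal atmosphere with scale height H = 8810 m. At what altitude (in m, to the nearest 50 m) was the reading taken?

Invert the barometric formula: z = H ln(P₀/P).
P₀/P = 100.4/66.1 = 1.5189; ln(1.5189) = 0.41799.
z = 8810.0 × 0.41799 = 3682.5 m.

z ≈ 3700 m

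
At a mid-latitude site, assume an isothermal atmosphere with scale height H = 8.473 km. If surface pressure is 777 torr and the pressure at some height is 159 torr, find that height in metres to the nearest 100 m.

Invert the barometric formula: z = H ln(P₀/P).
P₀/P = 777/159 = 4.8868; ln(4.8868) = 1.5865.
z = 8473.0 × 1.5865 = 13442 m.

z ≈ 13400 m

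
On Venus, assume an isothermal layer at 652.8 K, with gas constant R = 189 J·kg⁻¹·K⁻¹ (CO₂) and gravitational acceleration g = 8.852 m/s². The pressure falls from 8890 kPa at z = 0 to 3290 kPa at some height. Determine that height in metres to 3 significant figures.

Scale height: H = RT/g = 189 × 652.8 / 8.852 = 13938 m.
Invert the barometric formula: z = H ln(P₀/P).
P₀/P = 8890/3290 = 2.7021; ln(2.7021) = 0.99403.
z = 13938 × 0.99403 = 13855 m.

z ≈ 13900 m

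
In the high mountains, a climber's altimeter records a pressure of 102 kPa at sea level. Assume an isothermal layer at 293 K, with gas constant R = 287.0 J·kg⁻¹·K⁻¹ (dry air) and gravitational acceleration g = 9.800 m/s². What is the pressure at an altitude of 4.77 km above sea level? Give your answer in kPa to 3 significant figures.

Scale height: H = RT/g = 287.0 × 293 / 9.800 = 8580.7 m.
Barometric formula: P = P₀ exp(−z/H).
z/H = 4770.0/8580.7 = 0.55590; exp(−0.55590) = 0.57356.
P = 102 × 0.57356 = 58.503 kPa.

P ≈ 58.5 kPa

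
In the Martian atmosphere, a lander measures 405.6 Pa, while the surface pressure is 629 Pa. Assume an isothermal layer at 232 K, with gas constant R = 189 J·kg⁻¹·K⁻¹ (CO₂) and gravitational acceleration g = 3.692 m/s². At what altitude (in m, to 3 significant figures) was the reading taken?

Scale height: H = RT/g = 189 × 232 / 3.692 = 11876 m.
Invert the barometric formula: z = H ln(P₀/P).
P₀/P = 629/405.6 = 1.5508; ln(1.5508) = 0.43877.
z = 11876 × 0.43877 = 5210.8 m.

z ≈ 5210 m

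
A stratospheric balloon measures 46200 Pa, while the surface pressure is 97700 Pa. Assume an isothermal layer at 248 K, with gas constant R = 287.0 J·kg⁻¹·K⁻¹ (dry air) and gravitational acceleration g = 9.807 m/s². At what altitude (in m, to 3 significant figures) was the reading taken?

Scale height: H = RT/g = 287.0 × 248 / 9.807 = 7257.7 m.
Invert the barometric formula: z = H ln(P₀/P).
P₀/P = 97700/46200 = 2.1147; ln(2.1147) = 0.74891.
z = 7257.7 × 0.74891 = 5435.4 m.

z ≈ 5440 m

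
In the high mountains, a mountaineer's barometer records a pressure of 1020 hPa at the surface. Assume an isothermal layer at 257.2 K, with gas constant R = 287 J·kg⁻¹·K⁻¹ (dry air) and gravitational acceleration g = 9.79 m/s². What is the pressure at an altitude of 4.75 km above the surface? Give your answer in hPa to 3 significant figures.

Scale height: H = RT/g = 287 × 257.2 / 9.79 = 7540.0 m.
Barometric formula: P = P₀ exp(−z/H).
z/H = 4750.0/7540.0 = 0.62997; exp(−0.62997) = 0.53261.
P = 1020 × 0.53261 = 543.26 hPa.

P ≈ 543 hPa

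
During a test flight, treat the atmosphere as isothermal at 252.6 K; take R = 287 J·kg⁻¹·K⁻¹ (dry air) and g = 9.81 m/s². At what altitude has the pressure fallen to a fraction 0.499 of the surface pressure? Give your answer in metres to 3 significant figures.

Scale height: H = RT/g = 287 × 252.6 / 9.81 = 7390.0 m.
Set P/P₀ = exp(−z/H) = 0.499, so z = −H ln(0.499).
−ln(0.499) = 0.69515; z = 7390.0 × 0.69515 = 5137.2 m.

z ≈ 5140 m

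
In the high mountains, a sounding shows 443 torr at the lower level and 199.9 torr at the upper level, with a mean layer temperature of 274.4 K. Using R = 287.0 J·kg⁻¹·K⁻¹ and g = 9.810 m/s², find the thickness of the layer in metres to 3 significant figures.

Hypsometric equation: Δz = (R T̄/g) ln(P₁/P₂).
R T̄/g = 287.0 × 274.4 / 9.810 = 8027.8 m.
ln(443/199.9) = ln(2.2161) = 0.79575.
Δz = 8027.8 × 0.79575 = 6388.1 m.

Δz ≈ 6390 m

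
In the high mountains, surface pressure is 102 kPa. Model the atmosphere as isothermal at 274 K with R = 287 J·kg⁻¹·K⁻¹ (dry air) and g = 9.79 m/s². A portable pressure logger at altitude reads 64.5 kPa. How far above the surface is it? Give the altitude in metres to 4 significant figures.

Scale height: H = RT/g = 287 × 274 / 9.79 = 8032.5 m.
Invert the barometric formula: z = H ln(P₀/P).
P₀/P = 102/64.5 = 1.5814; ln(1.5814) = 0.45831.
z = 8032.5 × 0.45831 = 3681.4 m.

z ≈ 3681 m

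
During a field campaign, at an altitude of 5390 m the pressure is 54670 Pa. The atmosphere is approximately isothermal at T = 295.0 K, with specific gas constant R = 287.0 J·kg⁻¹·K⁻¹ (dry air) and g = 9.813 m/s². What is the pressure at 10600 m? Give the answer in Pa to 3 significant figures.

Scale height: H = RT/g = 287.0 × 295.0 / 9.813 = 8627.8 m.
Between two levels, P₂ = P₁ exp(−Δz/H) with Δz = z₂ − z₁.
Δz = 10600 − 5390.0 = 5210.0 m; Δz/H = 5210.0/8627.8 = 0.60386.
P₂ = 54670 × exp(−0.60386) = 54670 × 0.54670 = 29888 Pa.

P ≈ 29900 Pa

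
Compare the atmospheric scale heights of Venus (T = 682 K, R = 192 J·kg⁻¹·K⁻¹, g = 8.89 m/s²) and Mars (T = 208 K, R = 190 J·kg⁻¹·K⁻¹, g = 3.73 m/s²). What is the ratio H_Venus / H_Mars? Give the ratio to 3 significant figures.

H = RT/g for each body.
H_Venus = 192 × 682 / 8.89 = 14729 m.
H_Mars = 190 × 208 / 3.73 = 10595 m.
H_Venus/H_Mars = 14729/10595 = 1.3902.

H_Venus/H_Mars ≈ 1.39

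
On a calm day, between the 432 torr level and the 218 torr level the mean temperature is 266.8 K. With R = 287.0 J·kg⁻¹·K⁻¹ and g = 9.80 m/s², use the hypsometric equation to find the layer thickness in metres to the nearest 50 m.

Δz ≈ 5350 m

Hypsometric equation: Δz = (R T̄/g) ln(P₁/P₂).
R T̄/g = 287.0 × 266.8 / 9.80 = 7813.4 m.
ln(432/218) = ln(1.9817) = 0.68396.
Δz = 7813.4 × 0.68396 = 5344.1 m.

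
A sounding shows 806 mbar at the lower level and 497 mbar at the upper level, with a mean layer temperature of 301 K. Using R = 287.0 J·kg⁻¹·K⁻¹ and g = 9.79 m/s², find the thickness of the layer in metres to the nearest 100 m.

Δz ≈ 4300 m

Hypsometric equation: Δz = (R T̄/g) ln(P₁/P₂).
R T̄/g = 287.0 × 301 / 9.79 = 8824.0 m.
ln(806/497) = ln(1.6217) = 0.48347.
Δz = 8824.0 × 0.48347 = 4266.1 m.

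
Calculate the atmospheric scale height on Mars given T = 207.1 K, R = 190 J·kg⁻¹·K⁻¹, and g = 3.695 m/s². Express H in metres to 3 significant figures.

H ≈ 10600 m

The scale height of an isothermal atmosphere is H = RT/g.
H = 190 × 207.1 / 3.695 = 39349/3.695 = 10649 m.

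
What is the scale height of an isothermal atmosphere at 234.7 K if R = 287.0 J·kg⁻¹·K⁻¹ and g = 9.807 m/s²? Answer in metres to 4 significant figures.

The scale height of an isothermal atmosphere is H = RT/g.
H = 287.0 × 234.7 / 9.807 = 67359/9.807 = 6868.5 m.

H ≈ 6868 m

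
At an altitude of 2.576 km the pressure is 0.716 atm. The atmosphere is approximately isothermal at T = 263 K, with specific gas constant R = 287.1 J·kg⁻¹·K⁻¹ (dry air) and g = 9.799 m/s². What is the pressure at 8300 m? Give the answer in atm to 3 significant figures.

Scale height: H = RT/g = 287.1 × 263 / 9.799 = 7705.6 m.
Between two levels, P₂ = P₁ exp(−Δz/H) with Δz = z₂ − z₁.
Δz = 8300.0 − 2576.0 = 5724.0 m; Δz/H = 5724.0/7705.6 = 0.74284.
P₂ = 0.716 × exp(−0.74284) = 0.716 × 0.47576 = 0.34064 atm.

P ≈ 0.341 atm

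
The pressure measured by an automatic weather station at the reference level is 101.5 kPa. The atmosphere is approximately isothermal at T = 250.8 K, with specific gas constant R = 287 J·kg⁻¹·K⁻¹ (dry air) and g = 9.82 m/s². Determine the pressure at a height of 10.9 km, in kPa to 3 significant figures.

Scale height: H = RT/g = 287 × 250.8 / 9.82 = 7329.9 m.
Barometric formula: P = P₀ exp(−z/H).
z/H = 10900/7329.9 = 1.4871; exp(−1.4871) = 0.22603.
P = 101.5 × 0.22603 = 22.942 kPa.

P ≈ 22.9 kPa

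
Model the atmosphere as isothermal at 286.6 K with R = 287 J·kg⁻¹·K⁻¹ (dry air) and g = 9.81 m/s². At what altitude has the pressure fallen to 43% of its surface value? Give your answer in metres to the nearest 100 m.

Scale height: H = RT/g = 287 × 286.6 / 9.81 = 8384.7 m.
Set P/P₀ = exp(−z/H) = 0.43, so z = −H ln(0.43).
−ln(0.43) = 0.84397; z = 8384.7 × 0.84397 = 7076.4 m.

z ≈ 7100 m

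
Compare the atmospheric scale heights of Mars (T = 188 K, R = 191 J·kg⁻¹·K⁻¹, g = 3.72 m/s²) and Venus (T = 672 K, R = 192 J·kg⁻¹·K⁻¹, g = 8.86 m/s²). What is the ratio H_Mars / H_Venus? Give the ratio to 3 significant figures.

H_Mars/H_Venus ≈ 0.663

H = RT/g for each body.
H_Mars = 191 × 188 / 3.72 = 9652.7 m.
H_Venus = 192 × 672 / 8.86 = 14563 m.
H_Mars/H_Venus = 9652.7/14563 = 0.66282.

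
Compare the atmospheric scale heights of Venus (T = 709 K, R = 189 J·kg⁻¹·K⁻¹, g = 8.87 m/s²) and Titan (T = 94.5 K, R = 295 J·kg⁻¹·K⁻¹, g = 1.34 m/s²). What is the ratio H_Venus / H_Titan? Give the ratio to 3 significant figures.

H_Venus/H_Titan ≈ 0.726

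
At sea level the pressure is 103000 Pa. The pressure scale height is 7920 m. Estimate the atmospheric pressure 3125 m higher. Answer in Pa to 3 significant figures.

P ≈ 69400 Pa

Barometric formula: P = P₀ exp(−z/H).
z/H = 3125.0/7920.0 = 0.39457; exp(−0.39457) = 0.67397.
P = 103000 × 0.67397 = 69419 Pa.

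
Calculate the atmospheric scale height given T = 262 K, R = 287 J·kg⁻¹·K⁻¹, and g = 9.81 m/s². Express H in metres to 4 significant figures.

H ≈ 7665 m

The scale height of an isothermal atmosphere is H = RT/g.
H = 287 × 262 / 9.81 = 75194/9.81 = 7665.0 m.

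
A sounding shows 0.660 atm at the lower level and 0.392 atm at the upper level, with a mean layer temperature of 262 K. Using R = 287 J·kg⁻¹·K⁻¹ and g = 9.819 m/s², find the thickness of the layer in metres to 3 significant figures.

Δz ≈ 3990 m

Hypsometric equation: Δz = (R T̄/g) ln(P₁/P₂).
R T̄/g = 287 × 262 / 9.819 = 7658.0 m.
ln(0.660/0.392) = ln(1.6837) = 0.52099.
Δz = 7658.0 × 0.52099 = 3989.7 m.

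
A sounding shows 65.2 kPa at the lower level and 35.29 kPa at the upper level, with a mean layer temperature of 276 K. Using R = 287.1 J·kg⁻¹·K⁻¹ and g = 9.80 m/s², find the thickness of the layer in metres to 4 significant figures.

Hypsometric equation: Δz = (R T̄/g) ln(P₁/P₂).
R T̄/g = 287.1 × 276 / 9.80 = 8085.7 m.
ln(65.2/35.29) = ln(1.8475) = 0.61383.
Δz = 8085.7 × 0.61383 = 4963.2 m.

Δz ≈ 4963 m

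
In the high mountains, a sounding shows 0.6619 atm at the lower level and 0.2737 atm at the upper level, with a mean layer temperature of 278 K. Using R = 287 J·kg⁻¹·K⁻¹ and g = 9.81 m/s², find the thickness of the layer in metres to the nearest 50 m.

Δz ≈ 7200 m

Hypsometric equation: Δz = (R T̄/g) ln(P₁/P₂).
R T̄/g = 287 × 278 / 9.81 = 8133.1 m.
ln(0.6619/0.2737) = ln(2.4183) = 0.88306.
Δz = 8133.1 × 0.88306 = 7182.0 m.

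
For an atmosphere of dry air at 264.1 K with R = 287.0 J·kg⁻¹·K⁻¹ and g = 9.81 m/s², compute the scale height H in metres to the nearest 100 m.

The scale height of an isothermal atmosphere is H = RT/g.
H = 287.0 × 264.1 / 9.81 = 75797/9.81 = 7726.5 m.

H ≈ 7700 m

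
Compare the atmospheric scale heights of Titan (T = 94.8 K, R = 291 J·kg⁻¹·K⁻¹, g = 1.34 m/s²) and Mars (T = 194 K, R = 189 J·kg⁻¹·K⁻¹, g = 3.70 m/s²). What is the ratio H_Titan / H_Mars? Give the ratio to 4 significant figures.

H_Titan/H_Mars ≈ 2.077

H = RT/g for each body.
H_Titan = 291 × 94.8 / 1.34 = 20587 m.
H_Mars = 189 × 194 / 3.70 = 9909.7 m.
H_Titan/H_Mars = 20587/9909.7 = 2.0775.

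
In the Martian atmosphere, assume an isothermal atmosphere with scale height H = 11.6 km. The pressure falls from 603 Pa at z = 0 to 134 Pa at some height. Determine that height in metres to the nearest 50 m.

Invert the barometric formula: z = H ln(P₀/P).
P₀/P = 603/134 = 4.5000; ln(4.5000) = 1.5041.
z = 11600 × 1.5041 = 17448 m.

z ≈ 17450 m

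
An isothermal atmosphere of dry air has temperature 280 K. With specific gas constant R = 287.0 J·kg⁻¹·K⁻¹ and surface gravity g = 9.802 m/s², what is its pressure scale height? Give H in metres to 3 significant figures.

The scale height of an isothermal atmosphere is H = RT/g.
H = 287.0 × 280 / 9.802 = 80360/9.802 = 8198.3 m.

H ≈ 8200 m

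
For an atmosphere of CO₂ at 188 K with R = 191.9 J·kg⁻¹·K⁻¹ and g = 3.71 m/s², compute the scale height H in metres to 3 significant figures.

The scale height of an isothermal atmosphere is H = RT/g.
H = 191.9 × 188 / 3.71 = 36077/3.71 = 9724.3 m.

H ≈ 9720 m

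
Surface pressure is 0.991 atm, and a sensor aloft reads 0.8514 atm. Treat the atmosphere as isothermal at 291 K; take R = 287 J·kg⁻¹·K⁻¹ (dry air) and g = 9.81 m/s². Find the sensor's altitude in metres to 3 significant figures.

Scale height: H = RT/g = 287 × 291 / 9.81 = 8513.5 m.
Invert the barometric formula: z = H ln(P₀/P).
P₀/P = 0.991/0.8514 = 1.1640; ln(1.1640) = 0.15186.
z = 8513.5 × 0.15186 = 1292.9 m.

z ≈ 1290 m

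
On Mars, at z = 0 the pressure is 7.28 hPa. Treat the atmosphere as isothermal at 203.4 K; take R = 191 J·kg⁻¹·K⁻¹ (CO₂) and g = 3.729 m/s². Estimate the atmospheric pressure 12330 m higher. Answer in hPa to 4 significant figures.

Scale height: H = RT/g = 191 × 203.4 / 3.729 = 10418 m.
Barometric formula: P = P₀ exp(−z/H).
z/H = 12330/10418 = 1.1835; exp(−1.1835) = 0.30621.
P = 7.28 × 0.30621 = 2.2292 hPa.

P ≈ 2.229 hPa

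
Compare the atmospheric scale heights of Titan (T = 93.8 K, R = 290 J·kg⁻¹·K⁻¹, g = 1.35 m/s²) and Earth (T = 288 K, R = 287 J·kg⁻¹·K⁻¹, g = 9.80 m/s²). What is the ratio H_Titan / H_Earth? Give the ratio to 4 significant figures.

H_Titan/H_Earth ≈ 2.389

H = RT/g for each body.
H_Titan = 290 × 93.8 / 1.35 = 20150 m.
H_Earth = 287 × 288 / 9.80 = 8434.3 m.
H_Titan/H_Earth = 20150/8434.3 = 2.3891.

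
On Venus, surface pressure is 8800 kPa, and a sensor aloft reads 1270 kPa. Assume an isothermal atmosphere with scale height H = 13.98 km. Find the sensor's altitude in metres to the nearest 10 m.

Invert the barometric formula: z = H ln(P₀/P).
P₀/P = 8800/1270 = 6.9291; ln(6.9291) = 1.9357.
z = 13980 × 1.9357 = 27061 m.

z ≈ 27060 m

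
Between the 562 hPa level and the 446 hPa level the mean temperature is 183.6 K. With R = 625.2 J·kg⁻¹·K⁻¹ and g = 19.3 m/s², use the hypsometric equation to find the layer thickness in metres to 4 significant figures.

Hypsometric equation: Δz = (R T̄/g) ln(P₁/P₂).
R T̄/g = 625.2 × 183.6 / 19.3 = 5947.5 m.
ln(562/446) = ln(1.2601) = 0.23119.
Δz = 5947.5 × 0.23119 = 1375.0 m.

Δz ≈ 1375 m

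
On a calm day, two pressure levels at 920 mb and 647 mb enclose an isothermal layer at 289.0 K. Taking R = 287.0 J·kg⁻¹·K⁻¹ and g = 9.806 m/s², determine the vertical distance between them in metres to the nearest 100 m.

Hypsometric equation: Δz = (R T̄/g) ln(P₁/P₂).
R T̄/g = 287.0 × 289.0 / 9.806 = 8458.4 m.
ln(920/647) = ln(1.4219) = 0.35199.
Δz = 8458.4 × 0.35199 = 2977.3 m.

Δz ≈ 3000 m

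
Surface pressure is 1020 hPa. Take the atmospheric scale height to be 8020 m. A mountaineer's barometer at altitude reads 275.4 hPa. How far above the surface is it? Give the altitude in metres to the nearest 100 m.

Invert the barometric formula: z = H ln(P₀/P).
P₀/P = 1020/275.4 = 3.7037; ln(3.7037) = 1.3093.
z = 8020.0 × 1.3093 = 10501 m.

z ≈ 10500 m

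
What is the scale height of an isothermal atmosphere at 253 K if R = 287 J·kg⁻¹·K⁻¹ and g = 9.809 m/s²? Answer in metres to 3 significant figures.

The scale height of an isothermal atmosphere is H = RT/g.
H = 287 × 253 / 9.809 = 72611/9.809 = 7402.5 m.

H ≈ 7400 m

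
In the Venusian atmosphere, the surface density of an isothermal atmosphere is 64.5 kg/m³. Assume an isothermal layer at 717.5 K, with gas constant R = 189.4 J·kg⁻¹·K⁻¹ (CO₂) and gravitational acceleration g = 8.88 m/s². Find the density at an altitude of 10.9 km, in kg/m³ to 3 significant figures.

Scale height: H = RT/g = 189.4 × 717.5 / 8.88 = 15303 m.
In an isothermal atmosphere, density decays like pressure: ρ = ρ₀ exp(−z/H).
z/H = 10900/15303 = 0.71228; exp(−0.71228) = 0.49052.
ρ = 64.5 × 0.49052 = 31.639 kg/m³.

ρ ≈ 31.6 kg/m³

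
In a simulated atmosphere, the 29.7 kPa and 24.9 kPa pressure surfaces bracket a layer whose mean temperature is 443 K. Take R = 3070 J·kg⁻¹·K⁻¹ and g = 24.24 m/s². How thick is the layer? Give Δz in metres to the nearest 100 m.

Hypsometric equation: Δz = (R T̄/g) ln(P₁/P₂).
R T̄/g = 3070 × 443 / 24.24 = 56106 m.
ln(29.7/24.9) = ln(1.1928) = 0.17630.
Δz = 56106 × 0.17630 = 9891.5 m.

Δz ≈ 9900 m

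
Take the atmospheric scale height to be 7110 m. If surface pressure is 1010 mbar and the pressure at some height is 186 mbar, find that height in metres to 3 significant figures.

Invert the barometric formula: z = H ln(P₀/P).
P₀/P = 1010/186 = 5.4301; ln(5.4301) = 1.6920.
z = 7110.0 × 1.6920 = 12030 m.

z ≈ 12000 m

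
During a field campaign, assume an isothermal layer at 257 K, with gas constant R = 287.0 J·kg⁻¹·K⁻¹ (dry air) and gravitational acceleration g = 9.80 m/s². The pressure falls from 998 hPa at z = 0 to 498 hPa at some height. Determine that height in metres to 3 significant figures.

Scale height: H = RT/g = 287.0 × 257 / 9.80 = 7526.4 m.
Invert the barometric formula: z = H ln(P₀/P).
P₀/P = 998/498 = 2.0040; ln(2.0040) = 0.69515.
z = 7526.4 × 0.69515 = 5232.0 m.

z ≈ 5230 m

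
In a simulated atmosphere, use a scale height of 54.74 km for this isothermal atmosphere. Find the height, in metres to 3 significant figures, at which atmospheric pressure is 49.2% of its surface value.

Set P/P₀ = exp(−z/H) = 0.492, so z = −H ln(0.492).
−ln(0.492) = 0.70928; z = 54740 × 0.70928 = 38826 m.

z ≈ 38800 m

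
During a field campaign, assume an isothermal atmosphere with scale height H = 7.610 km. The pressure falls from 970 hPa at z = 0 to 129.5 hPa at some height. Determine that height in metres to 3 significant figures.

z ≈ 15300 m

Invert the barometric formula: z = H ln(P₀/P).
P₀/P = 970/129.5 = 7.4903; ln(7.4903) = 2.0136.
z = 7610.0 × 2.0136 = 15323 m.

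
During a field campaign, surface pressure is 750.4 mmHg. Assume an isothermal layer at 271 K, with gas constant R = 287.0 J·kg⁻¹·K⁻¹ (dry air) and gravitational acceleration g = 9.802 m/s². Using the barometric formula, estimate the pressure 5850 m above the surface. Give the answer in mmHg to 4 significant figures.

P ≈ 359.0 mmHg

Scale height: H = RT/g = 287.0 × 271 / 9.802 = 7934.8 m.
Barometric formula: P = P₀ exp(−z/H).
z/H = 5850.0/7934.8 = 0.73726; exp(−0.73726) = 0.47842.
P = 750.4 × 0.47842 = 359.01 mmHg.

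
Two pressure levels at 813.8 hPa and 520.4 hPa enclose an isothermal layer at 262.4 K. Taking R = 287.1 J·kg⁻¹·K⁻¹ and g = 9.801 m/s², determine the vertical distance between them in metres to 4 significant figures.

Δz ≈ 3437 m

Hypsometric equation: Δz = (R T̄/g) ln(P₁/P₂).
R T̄/g = 287.1 × 262.4 / 9.801 = 7686.5 m.
ln(813.8/520.4) = ln(1.5638) = 0.44712.
Δz = 7686.5 × 0.44712 = 3436.8 m.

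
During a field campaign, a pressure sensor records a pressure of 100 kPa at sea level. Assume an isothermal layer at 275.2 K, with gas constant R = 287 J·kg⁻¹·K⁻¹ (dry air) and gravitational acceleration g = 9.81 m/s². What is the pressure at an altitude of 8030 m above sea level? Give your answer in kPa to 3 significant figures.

Scale height: H = RT/g = 287 × 275.2 / 9.81 = 8051.2 m.
Barometric formula: P = P₀ exp(−z/H).
z/H = 8030.0/8051.2 = 0.99737; exp(−0.99737) = 0.36885.
P = 100 × 0.36885 = 36.885 kPa.

P ≈ 36.9 kPa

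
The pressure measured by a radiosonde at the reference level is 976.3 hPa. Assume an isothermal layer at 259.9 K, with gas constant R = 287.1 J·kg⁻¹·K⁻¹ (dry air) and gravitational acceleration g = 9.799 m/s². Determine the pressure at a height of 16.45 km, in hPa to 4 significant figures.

Scale height: H = RT/g = 287.1 × 259.9 / 9.799 = 7614.8 m.
Barometric formula: P = P₀ exp(−z/H).
z/H = 16450/7614.8 = 2.1603; exp(−2.1603) = 0.11529.
P = 976.3 × 0.11529 = 112.56 hPa.

P ≈ 112.6 hPa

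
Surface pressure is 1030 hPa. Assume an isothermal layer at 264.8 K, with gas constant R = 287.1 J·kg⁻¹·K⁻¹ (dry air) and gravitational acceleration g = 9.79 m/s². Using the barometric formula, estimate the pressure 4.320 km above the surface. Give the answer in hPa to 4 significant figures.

P ≈ 590.5 hPa

Scale height: H = RT/g = 287.1 × 264.8 / 9.79 = 7765.5 m.
Barometric formula: P = P₀ exp(−z/H).
z/H = 4320.0/7765.5 = 0.55631; exp(−0.55631) = 0.57332.
P = 1030 × 0.57332 = 590.52 hPa.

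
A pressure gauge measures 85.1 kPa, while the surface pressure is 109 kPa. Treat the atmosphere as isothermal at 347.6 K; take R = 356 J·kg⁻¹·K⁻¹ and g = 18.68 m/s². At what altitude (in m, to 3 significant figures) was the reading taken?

z ≈ 1640 m

Scale height: H = RT/g = 356 × 347.6 / 18.68 = 6624.5 m.
Invert the barometric formula: z = H ln(P₀/P).
P₀/P = 109/85.1 = 1.2808; ln(1.2808) = 0.24748.
z = 6624.5 × 0.24748 = 1639.4 m.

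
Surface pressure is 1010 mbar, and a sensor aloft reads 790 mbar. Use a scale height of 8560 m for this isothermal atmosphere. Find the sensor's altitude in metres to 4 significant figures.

Invert the barometric formula: z = H ln(P₀/P).
P₀/P = 1010/790 = 1.2785; ln(1.2785) = 0.24569.
z = 8560.0 × 0.24569 = 2103.1 m.

z ≈ 2103 m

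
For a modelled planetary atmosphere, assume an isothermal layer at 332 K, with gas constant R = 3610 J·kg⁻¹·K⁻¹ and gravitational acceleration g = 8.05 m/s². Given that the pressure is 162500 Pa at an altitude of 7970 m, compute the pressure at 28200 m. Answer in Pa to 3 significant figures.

Scale height: H = RT/g = 3610 × 332 / 8.05 = 148880 m.
Between two levels, P₂ = P₁ exp(−Δz/H) with Δz = z₂ − z₁.
Δz = 28200 − 7970.0 = 20230 m; Δz/H = 20230/148880 = 0.13588.
P₂ = 162500 × exp(−0.13588) = 162500 × 0.87295 = 141850 Pa.

P ≈ 142000 Pa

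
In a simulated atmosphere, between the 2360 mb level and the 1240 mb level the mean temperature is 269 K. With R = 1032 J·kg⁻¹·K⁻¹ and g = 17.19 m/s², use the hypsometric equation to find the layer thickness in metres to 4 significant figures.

Δz ≈ 10390 m

Hypsometric equation: Δz = (R T̄/g) ln(P₁/P₂).
R T̄/g = 1032 × 269 / 17.19 = 16149 m.
ln(2360/1240) = ln(1.9032) = 0.64354.
Δz = 16149 × 0.64354 = 10393 m.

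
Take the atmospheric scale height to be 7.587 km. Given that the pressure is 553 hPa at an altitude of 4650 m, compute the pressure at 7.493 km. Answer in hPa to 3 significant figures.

P ≈ 380 hPa

Between two levels, P₂ = P₁ exp(−Δz/H) with Δz = z₂ − z₁.
Δz = 7493.0 − 4650.0 = 2843.0 m; Δz/H = 2843.0/7587.0 = 0.37472.
P₂ = 553 × exp(−0.37472) = 553 × 0.68748 = 380.18 hPa.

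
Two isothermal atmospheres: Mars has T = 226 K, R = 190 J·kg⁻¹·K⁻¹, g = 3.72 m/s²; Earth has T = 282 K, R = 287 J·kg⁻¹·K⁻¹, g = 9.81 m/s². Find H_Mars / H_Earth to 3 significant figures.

H = RT/g for each body.
H_Mars = 190 × 226 / 3.72 = 11543 m.
H_Earth = 287 × 282 / 9.81 = 8250.2 m.
H_Mars/H_Earth = 11543/8250.2 = 1.3991.

H_Mars/H_Earth ≈ 1.40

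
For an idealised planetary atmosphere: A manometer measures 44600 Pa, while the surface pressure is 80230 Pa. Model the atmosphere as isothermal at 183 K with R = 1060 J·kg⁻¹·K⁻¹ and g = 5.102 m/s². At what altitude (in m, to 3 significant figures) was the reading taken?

z ≈ 22300 m

Scale height: H = RT/g = 1060 × 183 / 5.102 = 38020 m.
Invert the barometric formula: z = H ln(P₀/P).
P₀/P = 80230/44600 = 1.7989; ln(1.7989) = 0.58718.
z = 38020 × 0.58718 = 22325 m.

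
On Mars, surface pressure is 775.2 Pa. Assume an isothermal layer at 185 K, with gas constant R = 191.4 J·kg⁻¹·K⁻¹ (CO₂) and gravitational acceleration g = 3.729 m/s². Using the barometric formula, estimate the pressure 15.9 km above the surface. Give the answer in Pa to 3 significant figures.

P ≈ 145 Pa

Scale height: H = RT/g = 191.4 × 185 / 3.729 = 9495.6 m.
Barometric formula: P = P₀ exp(−z/H).
z/H = 15900/9495.6 = 1.6745; exp(−1.6745) = 0.18740.
P = 775.2 × 0.18740 = 145.27 Pa.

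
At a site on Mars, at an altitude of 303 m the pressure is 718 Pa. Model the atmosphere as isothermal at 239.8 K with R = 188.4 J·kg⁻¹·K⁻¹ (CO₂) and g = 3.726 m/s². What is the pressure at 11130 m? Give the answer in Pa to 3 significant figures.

Scale height: H = RT/g = 188.4 × 239.8 / 3.726 = 12125 m.
Between two levels, P₂ = P₁ exp(−Δz/H) with Δz = z₂ − z₁.
Δz = 11130 − 303.00 = 10827 m; Δz/H = 10827/12125 = 0.89295.
P₂ = 718 × exp(−0.89295) = 718 × 0.40945 = 293.99 Pa.

P ≈ 294 Pa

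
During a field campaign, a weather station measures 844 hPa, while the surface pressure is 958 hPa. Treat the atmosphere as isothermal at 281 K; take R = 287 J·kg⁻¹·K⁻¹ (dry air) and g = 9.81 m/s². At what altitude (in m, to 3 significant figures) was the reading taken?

Scale height: H = RT/g = 287 × 281 / 9.81 = 8220.9 m.
Invert the barometric formula: z = H ln(P₀/P).
P₀/P = 958/844 = 1.1351; ln(1.1351) = 0.12672.
z = 8220.9 × 0.12672 = 1041.8 m.

z ≈ 1040 m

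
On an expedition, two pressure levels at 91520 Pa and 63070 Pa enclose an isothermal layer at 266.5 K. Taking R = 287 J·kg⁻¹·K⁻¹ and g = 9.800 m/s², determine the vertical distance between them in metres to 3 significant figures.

Hypsometric equation: Δz = (R T̄/g) ln(P₁/P₂).
R T̄/g = 287 × 266.5 / 9.800 = 7804.6 m.
ln(91520/63070) = ln(1.4511) = 0.37232.
Δz = 7804.6 × 0.37232 = 2905.8 m.

Δz ≈ 2910 m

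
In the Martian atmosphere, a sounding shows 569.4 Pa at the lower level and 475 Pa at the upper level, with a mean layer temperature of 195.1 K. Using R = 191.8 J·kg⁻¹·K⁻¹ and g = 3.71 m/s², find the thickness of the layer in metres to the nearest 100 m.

Δz ≈ 1800 m

Hypsometric equation: Δz = (R T̄/g) ln(P₁/P₂).
R T̄/g = 191.8 × 195.1 / 3.71 = 10086 m.
ln(569.4/475) = ln(1.1987) = 0.18124.
Δz = 10086 × 0.18124 = 1828.0 m.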